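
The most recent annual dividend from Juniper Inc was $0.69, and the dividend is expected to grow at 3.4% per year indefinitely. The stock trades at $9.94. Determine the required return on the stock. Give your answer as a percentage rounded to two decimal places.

10.58%

D₁ = $0.69 × 1.034 = $0.7135
P = D₁/(r − g) ⇒ r = D₁/P + g = $0.7135/$9.94 + 0.034 = 0.071777 + 0.034 = 0.105777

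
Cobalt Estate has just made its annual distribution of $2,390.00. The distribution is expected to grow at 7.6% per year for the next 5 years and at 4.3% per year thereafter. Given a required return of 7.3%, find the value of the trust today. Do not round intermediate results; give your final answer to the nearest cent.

$96311.04

D_1 = 2571.64000
D_2 = 2767.08464
D_3 = 2977.38307
D_4 = 3203.66419
D_5 = 3447.14266
Terminal value at year 5: TV = D_5×(1+g_2)/(r−g_2) = 3595.36980/0.03 = 119845.65996
P_0 = D_1/(1+r)^1 + D_2/(1+r)^2 + D_3/(1+r)^3 + D_4/(1+r)^4 + D_5/(1+r)^5 + TV/(1+r)^5
    = 2396.68220 + 2403.38308 + 2410.10270 + 2416.84110 + 2423.59835 + 84260.43589 = 96311.04332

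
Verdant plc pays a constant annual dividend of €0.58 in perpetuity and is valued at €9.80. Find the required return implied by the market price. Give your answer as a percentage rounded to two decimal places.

5.92%

P = C/r ⇒ r = C/P = €0.58/€9.80 = 0.059184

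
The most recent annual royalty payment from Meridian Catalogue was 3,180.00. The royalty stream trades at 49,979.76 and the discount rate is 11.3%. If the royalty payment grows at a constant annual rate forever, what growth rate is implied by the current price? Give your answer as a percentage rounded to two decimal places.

4.64%

P = D₀(1+g)/(r−g) ⇒ P(r−g) = D₀(1+g) ⇒ g(P+D₀) = P·r − D₀
g = (P·r − D₀)/(P + D₀) = (49,979.76×0.113 − 3,180.00) / (49,979.76 + 3,180.00) = 0.046421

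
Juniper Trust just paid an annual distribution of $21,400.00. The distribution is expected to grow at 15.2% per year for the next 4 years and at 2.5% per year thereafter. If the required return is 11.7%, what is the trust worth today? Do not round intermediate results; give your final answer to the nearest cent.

D_1 = 24652.80000
D_2 = 28400.02560
D_3 = 32716.82949
D_4 = 37689.78757
Terminal value at year 4: TV = D_4×(1+g_2)/(r−g_2) = 38632.03226/0.092 = 419913.39417
P_0 = D_1/(1+r)^1 + D_2/(1+r)^2 + D_3/(1+r)^3 + D_4/(1+r)^4 + TV/(1+r)^4
    = 22070.54611 + 22762.10306 + 23475.32920 + 24210.90353 + 269741.04476 = 362259.92666

$362259.93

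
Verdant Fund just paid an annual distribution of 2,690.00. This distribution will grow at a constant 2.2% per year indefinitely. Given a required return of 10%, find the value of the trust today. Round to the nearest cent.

D₁ = D₀ × (1 + g) = 2,690.00 × 1.022 = 2,749.1800
Growing perpetuity: P = D₁ / (r − g) = 2,749.1800 / (0.1 − 0.022) = 35,245.90

35245.90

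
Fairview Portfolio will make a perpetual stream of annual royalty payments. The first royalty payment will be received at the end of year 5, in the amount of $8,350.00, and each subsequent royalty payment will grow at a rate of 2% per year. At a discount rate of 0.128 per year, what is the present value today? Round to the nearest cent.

Value at end of year 4: C₁ / (r − g) = $8,350.00 / (0.128 − 0.02) = $77,314.8148
Discount to today: PV = $77,314.8148 / (1 + 0.128)^4 = $77,314.8148 / 1.618961 = $47,755.82

$47755.82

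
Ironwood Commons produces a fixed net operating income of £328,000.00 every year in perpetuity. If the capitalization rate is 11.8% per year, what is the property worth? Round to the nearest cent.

£2779661.02

Level perpetuity: PV = C / r = £328,000.00 / 0.118 = £2,779,661.02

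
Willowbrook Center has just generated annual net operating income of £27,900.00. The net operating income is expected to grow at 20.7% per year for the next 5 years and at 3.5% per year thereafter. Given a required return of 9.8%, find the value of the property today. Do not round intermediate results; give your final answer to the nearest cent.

£922717.27

D_1 = 33675.30000
D_2 = 40646.08710
D_3 = 49059.82713
D_4 = 59215.21135
D_5 = 71472.76009
Terminal value at year 5: TV = D_5×(1+g_2)/(r−g_2) = 73974.30670/0.063 = 1174195.34440
P_0 = D_1/(1+r)^1 + D_2/(1+r)^2 + D_3/(1+r)^3 + D_4/(1+r)^4 + D_5/(1+r)^5 + TV/(1+r)^5
    = 30669.67213 + 33714.29350 + 37061.15870 + 40740.27191 + 44784.61584 + 735747.26019 = 922717.27227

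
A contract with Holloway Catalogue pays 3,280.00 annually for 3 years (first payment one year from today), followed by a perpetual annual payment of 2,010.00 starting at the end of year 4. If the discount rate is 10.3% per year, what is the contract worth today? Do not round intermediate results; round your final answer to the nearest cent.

22656.26

PV of 3-year annuity: 3,280.00 × [1 − (1+0.103)^−3] / 0.103 = 8113.98573
Perpetuity value at year 3: 2,010.00 / 0.103 = 19514.56311
PV of perpetuity: 19514.56311 / (1+0.103)^3 = 14542.27307
Total PV = 8113.98573 + 14542.27307 = 22656.25880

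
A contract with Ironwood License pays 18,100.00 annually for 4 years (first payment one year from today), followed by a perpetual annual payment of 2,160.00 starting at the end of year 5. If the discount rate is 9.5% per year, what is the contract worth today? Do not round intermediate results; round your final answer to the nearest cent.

73816.27

PV of 4-year annuity: 18,100.00 × [1 − (1+0.095)^−4] / 0.095 = 58001.10829
Perpetuity value at year 4: 2,160.00 / 0.095 = 22736.84211
PV of perpetuity: 22736.84211 / (1+0.095)^4 = 15815.16288
Total PV = 58001.10829 + 15815.16288 = 73816.27118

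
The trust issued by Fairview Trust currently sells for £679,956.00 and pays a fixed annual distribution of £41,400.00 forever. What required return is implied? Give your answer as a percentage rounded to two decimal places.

6.09%

P = C/r ⇒ r = C/P = £41,400.00/£679,956.00 = 0.060886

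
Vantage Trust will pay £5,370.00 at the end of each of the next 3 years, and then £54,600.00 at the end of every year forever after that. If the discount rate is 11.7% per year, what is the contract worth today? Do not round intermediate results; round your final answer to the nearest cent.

£347812.27

PV of 3-year annuity: £5,370.00 × [1 − (1+0.117)^−3] / 0.117 = 12964.61710
Perpetuity value at year 3: £54,600.00 / 0.117 = 466666.66667
PV of perpetuity: 466666.66667 / (1+0.117)^3 = 334847.65483
Total PV = 12964.61710 + 334847.65483 = 347812.27192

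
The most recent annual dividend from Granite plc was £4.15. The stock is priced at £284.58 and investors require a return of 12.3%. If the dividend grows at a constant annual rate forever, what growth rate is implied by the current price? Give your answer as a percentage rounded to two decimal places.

10.69%

P = D₀(1+g)/(r−g) ⇒ P(r−g) = D₀(1+g) ⇒ g(P+D₀) = P·r − D₀
g = (P·r − D₀)/(P + D₀) = (£284.58×0.123 − £4.15) / (£284.58 + £4.15) = 0.106859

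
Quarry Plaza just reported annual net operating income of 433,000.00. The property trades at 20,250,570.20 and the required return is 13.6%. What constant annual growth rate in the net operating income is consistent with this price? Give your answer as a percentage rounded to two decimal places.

11.22%

P = D₀(1+g)/(r−g) ⇒ P(r−g) = D₀(1+g) ⇒ g(P+D₀) = P·r − D₀
g = (P·r − D₀)/(P + D₀) = (20,250,570.20×0.136 − 433,000.00) / (20,250,570.20 + 433,000.00) = 0.112218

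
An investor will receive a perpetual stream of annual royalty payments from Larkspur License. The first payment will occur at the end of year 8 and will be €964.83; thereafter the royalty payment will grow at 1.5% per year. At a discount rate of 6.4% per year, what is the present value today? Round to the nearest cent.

€12754.50

Value at end of year 7: C₁ / (r − g) = €964.83 / (0.064 − 0.015) = €19,690.4082
Discount to today: PV = €19,690.4082 / (1 + 0.064)^7 = €19,690.4082 / 1.543801 = €12,754.50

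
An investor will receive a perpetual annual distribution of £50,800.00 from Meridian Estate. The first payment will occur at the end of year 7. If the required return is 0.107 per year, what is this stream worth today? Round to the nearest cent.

£257984.85

Value at end of year 6: C / r = £50,800.00 / 0.107 = £474,766.3551
Discount to today: PV = £474,766.3551 / (1 + 0.107)^6 = £474,766.3551 / 1.840288 = £257,984.85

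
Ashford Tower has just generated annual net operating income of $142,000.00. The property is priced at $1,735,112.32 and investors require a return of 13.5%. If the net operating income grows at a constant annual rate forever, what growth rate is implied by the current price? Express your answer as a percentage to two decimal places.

4.91%

P = D₀(1+g)/(r−g) ⇒ P(r−g) = D₀(1+g) ⇒ g(P+D₀) = P·r − D₀
g = (P·r − D₀)/(P + D₀) = ($1,735,112.32×0.135 − $142,000.00) / ($1,735,112.32 + $142,000.00) = 0.049139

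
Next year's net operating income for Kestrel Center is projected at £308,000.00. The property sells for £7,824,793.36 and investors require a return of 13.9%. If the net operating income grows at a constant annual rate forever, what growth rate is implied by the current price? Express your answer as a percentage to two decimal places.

9.96%

P = D₁/(r−g) ⇒ g = r − D₁/P = 0.139 − £308,000.00/£7,824,793.36 = 0.099638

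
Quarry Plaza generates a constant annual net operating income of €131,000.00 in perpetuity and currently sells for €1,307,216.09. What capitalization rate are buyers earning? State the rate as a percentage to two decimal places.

10.02%

P = C/r ⇒ r = C/P = €131,000.00/€1,307,216.09 = 0.100213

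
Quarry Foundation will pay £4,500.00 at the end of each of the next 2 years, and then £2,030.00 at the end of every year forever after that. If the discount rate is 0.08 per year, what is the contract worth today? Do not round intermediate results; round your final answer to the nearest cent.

PV of 2-year annuity: £4,500.00 × [1 − (1+0.08)^−2] / 0.08 = 8024.69136
Perpetuity value at year 2: £2,030.00 / 0.08 = 25375.00000
PV of perpetuity: 25375.00000 / (1+0.08)^2 = 21754.97257
Total PV = 8024.69136 + 21754.97257 = 29779.66392

£29779.66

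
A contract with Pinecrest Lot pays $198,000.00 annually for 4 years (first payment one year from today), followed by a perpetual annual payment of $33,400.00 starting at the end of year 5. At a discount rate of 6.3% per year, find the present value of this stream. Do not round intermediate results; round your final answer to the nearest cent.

PV of 4-year annuity: $198,000.00 × [1 − (1+0.063)^−4] / 0.063 = 681403.94378
Perpetuity value at year 4: $33,400.00 / 0.063 = 530158.73016
PV of perpetuity: 530158.73016 / (1+0.063)^4 = 415214.83257
Total PV = 681403.94378 + 415214.83257 = 1096618.77635

$1096618.78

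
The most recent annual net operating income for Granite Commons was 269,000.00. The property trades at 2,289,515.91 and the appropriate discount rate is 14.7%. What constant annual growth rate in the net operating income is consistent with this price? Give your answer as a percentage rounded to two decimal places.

P = D₀(1+g)/(r−g) ⇒ P(r−g) = D₀(1+g) ⇒ g(P+D₀) = P·r − D₀
g = (P·r − D₀)/(P + D₀) = (2,289,515.91×0.147 − 269,000.00) / (2,289,515.91 + 269,000.00) = 0.026405

2.64%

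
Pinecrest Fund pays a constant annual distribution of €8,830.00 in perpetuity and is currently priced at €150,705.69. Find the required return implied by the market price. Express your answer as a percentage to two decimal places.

5.86%

P = C/r ⇒ r = C/P = €8,830.00/€150,705.69 = 0.058591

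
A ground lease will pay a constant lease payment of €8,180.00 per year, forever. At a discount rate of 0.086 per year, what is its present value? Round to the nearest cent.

€95116.28

Level perpetuity: PV = C / r = €8,180.00 / 0.086 = €95,116.28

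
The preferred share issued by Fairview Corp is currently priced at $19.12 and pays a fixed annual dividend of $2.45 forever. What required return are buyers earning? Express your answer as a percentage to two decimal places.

12.81%

P = C/r ⇒ r = C/P = $2.45/$19.12 = 0.128138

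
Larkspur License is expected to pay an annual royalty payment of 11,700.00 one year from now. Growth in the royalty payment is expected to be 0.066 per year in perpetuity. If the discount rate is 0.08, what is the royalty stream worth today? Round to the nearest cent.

835714.29

Growing perpetuity: P = D₁ / (r − g) = 11,700.0000 / (0.08 − 0.066) = 835,714.29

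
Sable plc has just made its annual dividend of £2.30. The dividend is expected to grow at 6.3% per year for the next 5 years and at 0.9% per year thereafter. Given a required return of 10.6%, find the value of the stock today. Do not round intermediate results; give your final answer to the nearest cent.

D_1 = 2.44490
D_2 = 2.59893
D_3 = 2.76266
D_4 = 2.93671
D_5 = 3.12172
Terminal value at year 5: TV = D_5×(1+g_2)/(r−g_2) = 3.14982/0.097 = 32.47234
P_0 = D_1/(1+r)^1 + D_2/(1+r)^2 + D_3/(1+r)^3 + D_4/(1+r)^4 + D_5/(1+r)^5 + TV/(1+r)^5
    = 2.21058 + 2.12463 + 2.04203 + 1.96264 + 1.88633 + 19.62176 = 29.84798

£29.85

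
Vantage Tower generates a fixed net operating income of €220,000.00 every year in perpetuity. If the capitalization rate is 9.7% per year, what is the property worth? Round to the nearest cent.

Level perpetuity: PV = C / r = €220,000.00 / 0.097 = €2,268,041.24

€2268041.24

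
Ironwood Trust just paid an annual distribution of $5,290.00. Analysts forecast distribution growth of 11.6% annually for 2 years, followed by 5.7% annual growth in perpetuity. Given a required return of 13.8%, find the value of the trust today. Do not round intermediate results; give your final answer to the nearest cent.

$76663.16

D_1 = 5903.64000
D_2 = 6588.46224
Terminal value at year 2: TV = D_2×(1+g_2)/(r−g_2) = 6964.00459/0.081 = 85975.36528
P_0 = D_1/(1+r)^1 + D_2/(1+r)^2 + TV/(1+r)^2
    = 5187.73286 + 5087.44277 + 66387.98781 = 76663.16344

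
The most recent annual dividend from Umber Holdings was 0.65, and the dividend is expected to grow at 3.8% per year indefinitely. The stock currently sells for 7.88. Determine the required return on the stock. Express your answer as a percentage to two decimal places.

D₁ = 0.65 × 1.038 = 0.6747
P = D₁/(r − g) ⇒ r = D₁/P + g = 0.6747/7.88 + 0.038 = 0.085622 + 0.038 = 0.123622

12.36%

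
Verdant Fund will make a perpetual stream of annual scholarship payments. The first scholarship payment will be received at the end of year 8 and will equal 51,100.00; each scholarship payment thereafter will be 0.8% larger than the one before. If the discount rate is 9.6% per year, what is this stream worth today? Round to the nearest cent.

305678.12

Value at end of year 7: C₁ / (r − g) = 51,100.00 / (0.096 − 0.008) = 580,681.8182
Discount to today: PV = 580,681.8182 / (1 + 0.096)^7 = 580,681.8182 / 1.899651 = 305,678.12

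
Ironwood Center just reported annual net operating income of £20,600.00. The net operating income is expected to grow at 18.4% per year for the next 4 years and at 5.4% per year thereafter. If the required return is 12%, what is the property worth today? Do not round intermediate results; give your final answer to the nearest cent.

£505728.02

D_1 = 24390.40000
D_2 = 28878.23360
D_3 = 34191.82858
D_4 = 40483.12504
Terminal value at year 4: TV = D_4×(1+g_2)/(r−g_2) = 42669.21379/0.066 = 646503.23930
P_0 = D_1/(1+r)^1 + D_2/(1+r)^2 + D_3/(1+r)^3 + D_4/(1+r)^4 + TV/(1+r)^4
    = 21777.14286 + 23021.55102 + 24337.06822 + 25727.75783 + 410864.49632 = 505728.01626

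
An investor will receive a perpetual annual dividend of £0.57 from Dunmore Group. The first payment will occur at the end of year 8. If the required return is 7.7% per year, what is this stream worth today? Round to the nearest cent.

Value at end of year 7: C / r = £0.57 / 0.077 = £7.4026
Discount to today: PV = £7.4026 / (1 + 0.077)^7 = £7.4026 / 1.680776 = £4.40

£4.40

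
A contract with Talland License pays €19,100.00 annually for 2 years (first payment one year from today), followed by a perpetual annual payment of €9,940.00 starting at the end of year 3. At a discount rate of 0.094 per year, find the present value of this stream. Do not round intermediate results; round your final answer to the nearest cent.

€121771.14

PV of 2-year annuity: €19,100.00 × [1 − (1+0.094)^−2] / 0.094 = 33417.61110
Perpetuity value at year 2: €9,940.00 / 0.094 = 105744.68085
PV of perpetuity: 105744.68085 / (1+0.094)^2 = 88353.52617
Total PV = 33417.61110 + 88353.52617 = 121771.13727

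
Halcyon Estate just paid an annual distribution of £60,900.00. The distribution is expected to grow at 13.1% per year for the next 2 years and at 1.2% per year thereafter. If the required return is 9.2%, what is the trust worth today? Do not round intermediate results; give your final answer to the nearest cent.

£954797.81

D_1 = 68877.90000
D_2 = 77900.90490
Terminal value at year 2: TV = D_2×(1+g_2)/(r−g_2) = 78835.71576/0.08 = 985446.44699
P_0 = D_1/(1+r)^1 + D_2/(1+r)^2 + TV/(1+r)^2
    = 63075.00000 + 65327.67857 + 826395.13393 = 954797.81250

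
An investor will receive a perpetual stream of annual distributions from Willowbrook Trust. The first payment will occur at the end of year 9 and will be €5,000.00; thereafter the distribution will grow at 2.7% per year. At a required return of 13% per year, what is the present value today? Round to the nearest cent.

Value at end of year 8: C₁ / (r − g) = €5,000.00 / (0.13 − 0.027) = €48,543.6893
Discount to today: PV = €48,543.6893 / (1 + 0.13)^8 = €48,543.6893 / 2.658444 = €18,260.19

€18260.19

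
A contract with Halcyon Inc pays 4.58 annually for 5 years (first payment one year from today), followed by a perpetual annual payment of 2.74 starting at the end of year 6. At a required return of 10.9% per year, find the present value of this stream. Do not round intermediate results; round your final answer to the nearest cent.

31.96

PV of 5-year annuity: 4.58 × [1 − (1+0.109)^−5] / 0.109 = 16.96988
Perpetuity value at year 5: 2.74 / 0.109 = 25.13761
PV of perpetuity: 25.13761 / (1+0.109)^5 = 14.98533
Total PV = 16.96988 + 14.98533 = 31.95521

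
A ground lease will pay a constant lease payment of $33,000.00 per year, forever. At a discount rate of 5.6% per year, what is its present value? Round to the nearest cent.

$589285.71

Level perpetuity: PV = C / r = $33,000.00 / 0.056 = $589,285.71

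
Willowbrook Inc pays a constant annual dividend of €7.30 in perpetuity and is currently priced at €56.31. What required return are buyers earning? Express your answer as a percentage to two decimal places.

12.96%

P = C/r ⇒ r = C/P = €7.30/€56.31 = 0.129639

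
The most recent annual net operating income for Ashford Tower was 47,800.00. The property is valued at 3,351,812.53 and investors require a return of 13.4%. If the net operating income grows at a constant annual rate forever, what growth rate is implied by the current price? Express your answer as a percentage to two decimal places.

P = D₀(1+g)/(r−g) ⇒ P(r−g) = D₀(1+g) ⇒ g(P+D₀) = P·r − D₀
g = (P·r − D₀)/(P + D₀) = (3,351,812.53×0.134 − 47,800.00) / (3,351,812.53 + 47,800.00) = 0.118055

11.81%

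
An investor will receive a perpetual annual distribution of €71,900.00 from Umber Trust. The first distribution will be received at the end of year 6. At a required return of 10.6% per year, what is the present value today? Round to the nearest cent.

Value at end of year 5: C / r = €71,900.00 / 0.106 = €678,301.8868
Discount to today: PV = €678,301.8868 / (1 + 0.106)^5 = €678,301.8868 / 1.654915 = €409,871.19

€409871.19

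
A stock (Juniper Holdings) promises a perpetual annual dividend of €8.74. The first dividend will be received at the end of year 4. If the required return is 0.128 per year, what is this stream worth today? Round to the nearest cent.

€47.57

Value at end of year 3: C / r = €8.74 / 0.128 = €68.2813
Discount to today: PV = €68.2813 / (1 + 0.128)^3 = €68.2813 / 1.435249 = €47.57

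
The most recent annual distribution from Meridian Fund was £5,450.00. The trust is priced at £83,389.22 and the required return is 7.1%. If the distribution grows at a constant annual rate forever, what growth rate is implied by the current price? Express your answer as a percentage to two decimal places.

0.53%

P = D₀(1+g)/(r−g) ⇒ P(r−g) = D₀(1+g) ⇒ g(P+D₀) = P·r − D₀
g = (P·r − D₀)/(P + D₀) = (£83,389.22×0.071 − £5,450.00) / (£83,389.22 + £5,450.00) = 0.005298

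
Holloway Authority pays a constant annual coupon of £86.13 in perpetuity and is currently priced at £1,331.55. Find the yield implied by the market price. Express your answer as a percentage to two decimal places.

P = C/r ⇒ r = C/P = £86.13/£1,331.55 = 0.064684

6.47%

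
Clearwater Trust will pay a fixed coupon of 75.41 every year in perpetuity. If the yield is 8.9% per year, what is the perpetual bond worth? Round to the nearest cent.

Level perpetuity: PV = C / r = 75.41 / 0.089 = 847.30

847.30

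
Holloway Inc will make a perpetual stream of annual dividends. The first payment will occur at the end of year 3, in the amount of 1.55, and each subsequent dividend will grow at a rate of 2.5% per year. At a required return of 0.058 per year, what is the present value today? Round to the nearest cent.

41.96

Value at end of year 2: C₁ / (r − g) = 1.55 / (0.058 − 0.025) = 46.9697
Discount to today: PV = 46.9697 / (1 + 0.058)^2 = 46.9697 / 1.119364 = 41.96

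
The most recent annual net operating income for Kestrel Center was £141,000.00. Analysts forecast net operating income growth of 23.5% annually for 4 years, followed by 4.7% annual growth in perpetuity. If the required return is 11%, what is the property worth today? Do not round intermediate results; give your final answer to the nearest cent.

£4332576.55

D_1 = 174135.00000
D_2 = 215056.72500
D_3 = 265595.05537
D_4 = 328009.89339
Terminal value at year 4: TV = D_4×(1+g_2)/(r−g_2) = 343426.35838/0.063 = 5451212.03774
P_0 = D_1/(1+r)^1 + D_2/(1+r)^2 + D_3/(1+r)^3 + D_4/(1+r)^4 + TV/(1+r)^4
    = 156878.37838 + 174544.86243 + 194200.81541 + 216070.27660 + 3590882.21589 = 4332576.54870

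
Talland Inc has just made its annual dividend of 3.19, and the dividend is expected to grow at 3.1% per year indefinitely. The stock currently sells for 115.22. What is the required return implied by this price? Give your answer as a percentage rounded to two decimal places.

5.95%

D₁ = 3.19 × 1.031 = 3.2889
P = D₁/(r − g) ⇒ r = D₁/P + g = 3.2889/115.22 + 0.031 = 0.028544 + 0.031 = 0.059544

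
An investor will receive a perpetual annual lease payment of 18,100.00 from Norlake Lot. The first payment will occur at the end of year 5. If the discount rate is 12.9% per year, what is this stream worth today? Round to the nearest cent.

Value at end of year 4: C / r = 18,100.00 / 0.129 = 140,310.0775
Discount to today: PV = 140,310.0775 / (1 + 0.129)^4 = 140,310.0775 / 1.624710 = 86,360.09

86360.09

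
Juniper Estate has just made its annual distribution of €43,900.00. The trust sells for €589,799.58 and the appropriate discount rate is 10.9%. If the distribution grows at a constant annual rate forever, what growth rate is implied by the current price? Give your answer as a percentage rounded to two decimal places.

3.22%

P = D₀(1+g)/(r−g) ⇒ P(r−g) = D₀(1+g) ⇒ g(P+D₀) = P·r − D₀
g = (P·r − D₀)/(P + D₀) = (€589,799.58×0.109 − €43,900.00) / (€589,799.58 + €43,900.00) = 0.032173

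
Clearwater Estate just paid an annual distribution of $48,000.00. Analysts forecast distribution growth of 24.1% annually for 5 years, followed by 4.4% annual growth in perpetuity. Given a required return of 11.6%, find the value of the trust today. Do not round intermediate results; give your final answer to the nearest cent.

D_1 = 59568.00000
D_2 = 73923.88800
D_3 = 91739.54501
D_4 = 113848.77535
D_5 = 141286.33022
Terminal value at year 5: TV = D_5×(1+g_2)/(r−g_2) = 147502.92874/0.072 = 2048651.78812
P_0 = D_1/(1+r)^1 + D_2/(1+r)^2 + D_3/(1+r)^3 + D_4/(1+r)^4 + D_5/(1+r)^5 + TV/(1+r)^5
    = 53376.34409 + 59354.87725 + 66003.04898 + 73395.86361 + 81616.72647 + 1183442.53383 = 1517189.39423

$1517189.39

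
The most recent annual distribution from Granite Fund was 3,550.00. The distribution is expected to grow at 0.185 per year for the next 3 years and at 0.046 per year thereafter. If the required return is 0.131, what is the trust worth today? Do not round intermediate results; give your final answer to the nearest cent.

61946.53

D_1 = 4206.75000
D_2 = 4984.99875
D_3 = 5907.22352
Terminal value at year 3: TV = D_3×(1+g_2)/(r−g_2) = 6178.95580/0.085 = 72693.59765
P_0 = D_1/(1+r)^1 + D_2/(1+r)^2 + D_3/(1+r)^3 + TV/(1+r)^3
    = 3719.49602 + 3897.08469 + 4083.15239 + 50246.79300 = 61946.52611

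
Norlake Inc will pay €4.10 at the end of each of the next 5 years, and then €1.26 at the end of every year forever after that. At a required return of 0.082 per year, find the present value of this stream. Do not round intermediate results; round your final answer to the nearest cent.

PV of 5-year annuity: €4.10 × [1 − (1+0.082)^−5] / 0.082 = 16.28418
Perpetuity value at year 5: €1.26 / 0.082 = 15.36585
PV of perpetuity: 15.36585 / (1+0.082)^5 = 10.36145
Total PV = 16.28418 + 10.36145 = 26.64563

€26.65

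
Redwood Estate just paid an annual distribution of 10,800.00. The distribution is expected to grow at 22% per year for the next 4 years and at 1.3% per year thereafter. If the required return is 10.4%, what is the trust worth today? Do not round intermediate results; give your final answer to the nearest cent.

235093.62

D_1 = 13176.00000
D_2 = 16074.72000
D_3 = 19611.15840
D_4 = 23925.61325
Terminal value at year 4: TV = D_4×(1+g_2)/(r−g_2) = 24236.64622/0.091 = 266336.77165
P_0 = D_1/(1+r)^1 + D_2/(1+r)^2 + D_3/(1+r)^3 + D_4/(1+r)^4 + TV/(1+r)^4
    = 11934.78261 + 13188.79962 + 14574.57929 + 16105.96625 + 179289.49240 = 235093.62017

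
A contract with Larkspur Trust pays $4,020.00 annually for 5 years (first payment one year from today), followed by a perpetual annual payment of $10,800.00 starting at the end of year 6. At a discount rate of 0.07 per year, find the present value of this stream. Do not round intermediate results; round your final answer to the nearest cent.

$126486.38

PV of 5-year annuity: $4,020.00 × [1 − (1+0.07)^−5] / 0.07 = 16482.79369
Perpetuity value at year 5: $10,800.00 / 0.07 = 154285.71429
PV of perpetuity: 154285.71429 / (1+0.07)^5 = 110003.58198
Total PV = 16482.79369 + 110003.58198 = 126486.37567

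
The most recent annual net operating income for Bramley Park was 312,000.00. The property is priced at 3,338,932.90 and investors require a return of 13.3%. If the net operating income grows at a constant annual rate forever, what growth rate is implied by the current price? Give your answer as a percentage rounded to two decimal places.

P = D₀(1+g)/(r−g) ⇒ P(r−g) = D₀(1+g) ⇒ g(P+D₀) = P·r − D₀
g = (P·r − D₀)/(P + D₀) = (3,338,932.90×0.133 − 312,000.00) / (3,338,932.90 + 312,000.00) = 0.036177

3.62%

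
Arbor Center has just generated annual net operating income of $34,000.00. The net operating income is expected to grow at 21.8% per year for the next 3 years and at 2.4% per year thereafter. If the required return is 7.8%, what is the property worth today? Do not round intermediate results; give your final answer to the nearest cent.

D_1 = 41412.00000
D_2 = 50439.81600
D_3 = 61435.69589
Terminal value at year 3: TV = D_3×(1+g_2)/(r−g_2) = 62910.15259/0.054 = 1165002.82573
P_0 = D_1/(1+r)^1 + D_2/(1+r)^2 + D_3/(1+r)^3 + TV/(1+r)^3
    = 38415.58442 + 43404.62135 + 49041.58516 + 929973.76312 = 1060835.55406

$1060835.55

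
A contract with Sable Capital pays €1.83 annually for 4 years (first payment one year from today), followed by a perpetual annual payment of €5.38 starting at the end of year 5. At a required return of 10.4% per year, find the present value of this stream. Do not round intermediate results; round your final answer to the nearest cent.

PV of 4-year annuity: €1.83 × [1 − (1+0.104)^−4] / 0.104 = 5.75098
Perpetuity value at year 4: €5.38 / 0.104 = 51.73077
PV of perpetuity: 51.73077 / (1+0.104)^4 = 34.82352
Total PV = 5.75098 + 34.82352 = 40.57450

€40.57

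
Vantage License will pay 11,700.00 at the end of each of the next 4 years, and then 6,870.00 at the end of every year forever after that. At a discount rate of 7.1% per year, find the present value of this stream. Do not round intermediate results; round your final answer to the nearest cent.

PV of 4-year annuity: 11,700.00 × [1 − (1+0.071)^−4] / 0.071 = 39541.06980
Perpetuity value at year 4: 6,870.00 / 0.071 = 96760.56338
PV of perpetuity: 96760.56338 / (1+0.071)^4 = 73542.85829
Total PV = 39541.06980 + 73542.85829 = 113083.92809

113083.93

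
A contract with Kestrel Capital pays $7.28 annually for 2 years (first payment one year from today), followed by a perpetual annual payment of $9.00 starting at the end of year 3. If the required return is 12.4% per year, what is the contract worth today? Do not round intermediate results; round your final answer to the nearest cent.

$69.69

PV of 2-year annuity: $7.28 × [1 − (1+0.124)^−2] / 0.124 = 12.23921
Perpetuity value at year 2: $9.00 / 0.124 = 72.58065
PV of perpetuity: 72.58065 / (1+0.124)^2 = 57.44976
Total PV = 12.23921 + 57.44976 = 69.68896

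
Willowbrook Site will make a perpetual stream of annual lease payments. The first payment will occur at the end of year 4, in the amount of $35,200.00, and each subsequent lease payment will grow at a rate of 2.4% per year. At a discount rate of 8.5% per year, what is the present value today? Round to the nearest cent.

$451776.48

Value at end of year 3: C₁ / (r − g) = $35,200.00 / (0.085 − 0.024) = $577,049.1803
Discount to today: PV = $577,049.1803 / (1 + 0.085)^3 = $577,049.1803 / 1.277289 = $451,776.48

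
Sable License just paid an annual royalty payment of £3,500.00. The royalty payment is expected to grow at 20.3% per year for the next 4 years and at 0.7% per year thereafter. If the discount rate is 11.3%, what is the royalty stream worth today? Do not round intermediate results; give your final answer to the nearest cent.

D_1 = 4210.50000
D_2 = 5065.23150
D_3 = 6093.47349
D_4 = 7330.44861
Terminal value at year 4: TV = D_4×(1+g_2)/(r−g_2) = 7381.76175/0.106 = 69639.26183
P_0 = D_1/(1+r)^1 + D_2/(1+r)^2 + D_3/(1+r)^3 + D_4/(1+r)^4 + TV/(1+r)^4
    = 3783.01887 + 4088.92336 + 4419.56406 + 4776.94121 + 45380.94149 = 62449.38899

£62449.39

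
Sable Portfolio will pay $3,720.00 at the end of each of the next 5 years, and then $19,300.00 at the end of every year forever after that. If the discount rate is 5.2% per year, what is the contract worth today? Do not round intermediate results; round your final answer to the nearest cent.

$304071.90

PV of 5-year annuity: $3,720.00 × [1 − (1+0.052)^−5] / 0.052 = 16016.99907
Perpetuity value at year 5: $19,300.00 / 0.052 = 371153.84615
PV of perpetuity: 371153.84615 / (1+0.052)^5 = 288054.89936
Total PV = 16016.99907 + 288054.89936 = 304071.89843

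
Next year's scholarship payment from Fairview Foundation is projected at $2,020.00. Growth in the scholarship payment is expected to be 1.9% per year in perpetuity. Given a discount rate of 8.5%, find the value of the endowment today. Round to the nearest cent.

Growing perpetuity: P = D₁ / (r − g) = $2,020.0000 / (0.085 − 0.019) = $30,606.06

$30606.06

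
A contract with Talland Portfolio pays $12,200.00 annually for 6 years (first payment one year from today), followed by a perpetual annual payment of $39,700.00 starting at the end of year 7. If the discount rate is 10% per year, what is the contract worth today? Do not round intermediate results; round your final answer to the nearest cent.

PV of 6-year annuity: $12,200.00 × [1 − (1+0.1)^−6] / 0.1 = 53134.18053
Perpetuity value at year 6: $39,700.00 / 0.1 = 397000.00000
PV of perpetuity: 397000.00000 / (1+0.1)^6 = 224096.15023
Total PV = 53134.18053 + 224096.15023 = 277230.33076

$277230.33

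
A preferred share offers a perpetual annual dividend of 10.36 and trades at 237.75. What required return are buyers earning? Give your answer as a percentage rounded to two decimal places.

4.36%

P = C/r ⇒ r = C/P = 10.36/237.75 = 0.043575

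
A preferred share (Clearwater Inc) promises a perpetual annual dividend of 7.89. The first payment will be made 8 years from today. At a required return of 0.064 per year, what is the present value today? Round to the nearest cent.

79.86

Value at end of year 7: C / r = 7.89 / 0.064 = 123.2813
Discount to today: PV = 123.2813 / (1 + 0.064)^7 = 123.2813 / 1.543801 = 79.86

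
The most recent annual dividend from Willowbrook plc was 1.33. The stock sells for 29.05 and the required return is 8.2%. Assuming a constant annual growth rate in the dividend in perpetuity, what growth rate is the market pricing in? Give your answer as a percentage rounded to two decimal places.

P = D₀(1+g)/(r−g) ⇒ P(r−g) = D₀(1+g) ⇒ g(P+D₀) = P·r − D₀
g = (P·r − D₀)/(P + D₀) = (29.05×0.082 − 1.33) / (29.05 + 1.33) = 0.034631

3.46%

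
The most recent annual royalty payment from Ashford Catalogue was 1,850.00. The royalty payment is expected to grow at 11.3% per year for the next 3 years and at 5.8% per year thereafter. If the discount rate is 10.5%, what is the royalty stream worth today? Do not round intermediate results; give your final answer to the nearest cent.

D_1 = 2059.05000
D_2 = 2291.72265
D_3 = 2550.68731
Terminal value at year 3: TV = D_3×(1+g_2)/(r−g_2) = 2698.62717/0.047 = 57417.59943
P_0 = D_1/(1+r)^1 + D_2/(1+r)^2 + D_3/(1+r)^3 + TV/(1+r)^3
    = 1863.39367 + 1876.88430 + 1890.47260 + 42555.74493 = 48186.49549

48186.50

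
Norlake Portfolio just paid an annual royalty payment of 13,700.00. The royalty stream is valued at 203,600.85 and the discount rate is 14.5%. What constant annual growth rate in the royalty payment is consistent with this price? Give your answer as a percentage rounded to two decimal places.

7.28%

P = D₀(1+g)/(r−g) ⇒ P(r−g) = D₀(1+g) ⇒ g(P+D₀) = P·r − D₀
g = (P·r − D₀)/(P + D₀) = (203,600.85×0.145 − 13,700.00) / (203,600.85 + 13,700.00) = 0.072812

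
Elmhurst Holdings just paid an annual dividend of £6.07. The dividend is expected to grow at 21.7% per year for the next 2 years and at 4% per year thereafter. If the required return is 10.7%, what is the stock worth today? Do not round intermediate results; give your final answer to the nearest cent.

£127.89

D_1 = 7.38719
D_2 = 8.99021
Terminal value at year 2: TV = D_2×(1+g_2)/(r−g_2) = 9.34982/0.067 = 139.54953
P_0 = D_1/(1+r)^1 + D_2/(1+r)^2 + TV/(1+r)^2
    = 6.67316 + 7.33626 + 113.87625 = 127.88567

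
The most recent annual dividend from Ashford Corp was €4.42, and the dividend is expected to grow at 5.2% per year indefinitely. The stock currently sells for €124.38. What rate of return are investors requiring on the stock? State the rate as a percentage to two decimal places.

D₁ = €4.42 × 1.052 = €4.6498
P = D₁/(r − g) ⇒ r = D₁/P + g = €4.6498/€124.38 + 0.052 = 0.037384 + 0.052 = 0.089384

8.94%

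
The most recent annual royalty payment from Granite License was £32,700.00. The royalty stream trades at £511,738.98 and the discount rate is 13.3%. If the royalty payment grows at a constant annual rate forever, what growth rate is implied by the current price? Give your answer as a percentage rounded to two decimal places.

6.49%

P = D₀(1+g)/(r−g) ⇒ P(r−g) = D₀(1+g) ⇒ g(P+D₀) = P·r − D₀
g = (P·r − D₀)/(P + D₀) = (£511,738.98×0.133 − £32,700.00) / (£511,738.98 + £32,700.00) = 0.064950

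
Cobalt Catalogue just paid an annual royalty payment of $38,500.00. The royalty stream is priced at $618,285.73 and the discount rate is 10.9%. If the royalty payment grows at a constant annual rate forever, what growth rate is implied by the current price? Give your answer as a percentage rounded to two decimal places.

P = D₀(1+g)/(r−g) ⇒ P(r−g) = D₀(1+g) ⇒ g(P+D₀) = P·r − D₀
g = (P·r − D₀)/(P + D₀) = ($618,285.73×0.109 − $38,500.00) / ($618,285.73 + $38,500.00) = 0.043992

4.40%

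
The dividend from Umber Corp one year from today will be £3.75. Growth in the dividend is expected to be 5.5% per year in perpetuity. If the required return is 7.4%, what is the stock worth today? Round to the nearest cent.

£197.37

Growing perpetuity: P = D₁ / (r − g) = £3.7500 / (0.074 − 0.055) = £197.37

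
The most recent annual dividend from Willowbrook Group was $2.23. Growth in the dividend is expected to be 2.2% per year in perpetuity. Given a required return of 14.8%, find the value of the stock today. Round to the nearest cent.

$18.09

D₁ = D₀ × (1 + g) = $2.23 × 1.022 = $2.2791
Growing perpetuity: P = D₁ / (r − g) = $2.2791 / (0.148 − 0.022) = $18.09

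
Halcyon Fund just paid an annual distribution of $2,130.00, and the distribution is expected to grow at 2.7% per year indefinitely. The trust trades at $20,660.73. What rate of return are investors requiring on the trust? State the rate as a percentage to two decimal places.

D₁ = $2,130.00 × 1.027 = $2,187.5100
P = D₁/(r − g) ⇒ r = D₁/P + g = $2,187.5100/$20,660.73 + 0.027 = 0.105878 + 0.027 = 0.132878

13.29%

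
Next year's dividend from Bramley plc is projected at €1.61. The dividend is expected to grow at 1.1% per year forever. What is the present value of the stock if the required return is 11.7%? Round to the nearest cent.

€15.19

Growing perpetuity: P = D₁ / (r − g) = €1.6100 / (0.117 − 0.011) = €15.19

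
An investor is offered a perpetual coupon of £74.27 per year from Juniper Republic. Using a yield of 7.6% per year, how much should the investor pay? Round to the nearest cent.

£977.24

Level perpetuity: PV = C / r = £74.27 / 0.076 = £977.24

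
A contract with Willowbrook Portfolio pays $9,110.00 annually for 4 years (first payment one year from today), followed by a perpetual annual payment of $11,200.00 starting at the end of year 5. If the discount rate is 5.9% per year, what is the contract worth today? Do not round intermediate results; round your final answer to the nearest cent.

$182571.82

PV of 4-year annuity: $9,110.00 × [1 − (1+0.059)^−4] / 0.059 = 31639.53045
Perpetuity value at year 4: $11,200.00 / 0.059 = 189830.50847
PV of perpetuity: 189830.50847 / (1+0.059)^4 = 150932.29321
Total PV = 31639.53045 + 150932.29321 = 182571.82366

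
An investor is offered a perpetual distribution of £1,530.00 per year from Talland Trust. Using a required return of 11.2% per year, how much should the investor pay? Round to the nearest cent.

Level perpetuity: PV = C / r = £1,530.00 / 0.112 = £13,660.71

£13660.71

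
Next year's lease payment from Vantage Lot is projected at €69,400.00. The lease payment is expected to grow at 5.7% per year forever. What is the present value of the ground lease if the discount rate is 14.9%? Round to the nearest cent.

€754347.83

Growing perpetuity: P = D₁ / (r − g) = €69,400.0000 / (0.149 − 0.057) = €754,347.83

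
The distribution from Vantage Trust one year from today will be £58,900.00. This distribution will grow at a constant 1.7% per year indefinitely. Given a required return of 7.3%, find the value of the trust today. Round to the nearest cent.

£1051785.71

Growing perpetuity: P = D₁ / (r − g) = £58,900.0000 / (0.073 − 0.017) = £1,051,785.71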